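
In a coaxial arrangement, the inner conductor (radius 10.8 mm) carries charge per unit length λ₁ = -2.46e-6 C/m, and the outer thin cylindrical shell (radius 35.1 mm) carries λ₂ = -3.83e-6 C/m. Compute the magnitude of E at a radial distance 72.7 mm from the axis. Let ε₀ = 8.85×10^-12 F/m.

E = 1.56×10^6 N/C

Choose a coaxial cylinder of radius r = 72.7 mm (arbitrary length L) as the Gaussian surface (r > 35.1 mm, enclosing both).
λ_enc = λ₁ + λ₂ = (-2.46e-6) + (-3.83×10^-6) = -6.29×10^-6 C/m.
Gauss's law: E·2πrL = λ_enc L/ε₀.
E = |λ_enc|/(2πε₀r) = (6.29e-6)/(2π·8.85×10^-12·0.0727) = 1.56e6 N/C.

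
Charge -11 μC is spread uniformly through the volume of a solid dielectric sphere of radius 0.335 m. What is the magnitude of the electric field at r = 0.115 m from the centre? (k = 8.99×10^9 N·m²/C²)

3.02×10^5 V/m

Symmetry ⇒ E = E(r) r̂. Gaussian sphere of radius r = 0.115 m (r < R).
Only the charge within r is enclosed: Q_enc = Q·(r/R)³ = (-11 μC)·(0.115 m/0.335 m)³ = -4.45×10^-7 C.
Applying ∮E·dA = Q_enc/ε₀ with Φ = E(4πr²):
E = k|Q_enc|/r² = (8.99×10^9)(4.45e-7)/(0.115)² = 3.02×10^5 N/C.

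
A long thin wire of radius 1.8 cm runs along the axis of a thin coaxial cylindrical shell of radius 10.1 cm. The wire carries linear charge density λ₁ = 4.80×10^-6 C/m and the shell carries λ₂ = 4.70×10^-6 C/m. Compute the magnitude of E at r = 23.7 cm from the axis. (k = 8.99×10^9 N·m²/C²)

By cylindrical symmetry E is radial; use a coaxial Gaussian cylinder of radius 23.7 cm and length L (r > 10.1 cm, enclosing both).
λ_enc = λ₁ + λ₂ = (4.80×10^-6) + (4.70×10^-6) = 9.50×10^-6 C/m.
Gauss's law: E·2πrL = λ_enc L/ε₀.
E = 2k|λ_enc|/r = 2(8.99×10^9)(9.50×10^-6)/(0.237) = 7.21e5 N/C.

E = 7.21e5 N/C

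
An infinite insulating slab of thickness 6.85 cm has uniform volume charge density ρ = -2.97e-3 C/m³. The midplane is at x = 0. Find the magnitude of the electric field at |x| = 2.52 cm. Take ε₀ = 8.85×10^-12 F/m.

By symmetry E is perpendicular to the slab. A Gaussian pillbox from −2.52 cm to +2.52 cm (face area A) lies entirely within the slab.
Q_enc = ρ·(2x)·A and flux = 2EA, so 2EA = 2ρxA/ε₀ ⇒ E = |ρ|x/ε₀.
E = (2.97e-3)(0.0252)/(8.85×10^-12) = 8.46×10^6 N/C.

8.46×10^6 V/m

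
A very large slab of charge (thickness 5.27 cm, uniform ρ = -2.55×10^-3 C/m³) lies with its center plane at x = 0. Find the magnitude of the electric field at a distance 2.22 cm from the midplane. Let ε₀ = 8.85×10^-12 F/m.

|E| = 6.40e6 N/C

By symmetry E is perpendicular to the slab. A Gaussian pillbox from −2.22 cm to +2.22 cm (face area A) lies entirely within the slab.
Q_enc = ρ·(2x)·A and flux = 2EA, so 2EA = 2ρxA/ε₀ ⇒ E = |ρ|x/ε₀.
E = (2.55×10^-3)(0.0222)/(8.85×10^-12) = 6.40×10^6 N/C.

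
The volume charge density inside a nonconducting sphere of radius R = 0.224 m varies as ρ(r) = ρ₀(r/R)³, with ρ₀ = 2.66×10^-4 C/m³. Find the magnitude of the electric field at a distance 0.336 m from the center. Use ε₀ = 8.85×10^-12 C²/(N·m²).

Take a concentric spherical Gaussian surface of radius r = 0.336 m (r > R, all charge enclosed).
Q_enc = 4π ∫₀^R ρ₀(r'/R)^3 r'² dr' = 4πρ₀R³/6 = 6.262×10^-6 C.
Gauss's law: E·4πr² = Q_enc/ε₀.
E = |Q_enc|/(4πε₀r²) = (6.262e-6)/(4π·8.85×10^-12·(0.336)²) = 4.99×10^5 N/C.

4.99×10^5 N/C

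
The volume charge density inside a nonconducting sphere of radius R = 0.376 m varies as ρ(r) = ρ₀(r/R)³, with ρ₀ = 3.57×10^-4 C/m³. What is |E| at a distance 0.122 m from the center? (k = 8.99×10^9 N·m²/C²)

2.80e4 V/m

By spherical symmetry E is radial; choose a Gaussian sphere of radius r = 0.122 m (r < R).
Q_enc = ∫₀^r ρ(r')·4πr'² dr' = (4πρ₀/R³) ∫₀^r r'^5 dr' = 4πρ₀ r^6/(6·R³) = 4.638e-8 C.
Applying ∮E·dA = Q_enc/ε₀ with Φ = E(4πr²):
E = k|Q_enc|/r² = (8.99×10^9)(4.638e-8)/(0.122)² = 2.80e4 N/C.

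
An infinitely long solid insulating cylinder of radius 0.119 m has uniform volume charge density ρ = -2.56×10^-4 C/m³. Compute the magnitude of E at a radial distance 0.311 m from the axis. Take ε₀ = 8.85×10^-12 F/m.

Take a coaxial cylindrical Gaussian surface of radius r = 0.311 m and length L (r > 0.119 m, full cross-section enclosed).
λ_enc = ρ·πR² = (-2.56e-4)π(0.119)² = -1.139×10^-5 C/m.
Applying ∮E·dA = Q_enc/ε₀ with the end caps contributing no flux:
E = |λ_enc|/(2πε₀r) = (1.139×10^-5)/(2π·8.85×10^-12·0.311) = 6.59×10^5 N/C.

|E| ≈ 6.59e5 V/m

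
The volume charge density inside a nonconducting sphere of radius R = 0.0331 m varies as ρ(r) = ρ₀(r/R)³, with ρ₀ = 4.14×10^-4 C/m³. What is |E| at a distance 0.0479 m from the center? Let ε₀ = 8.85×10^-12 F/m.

Take a concentric spherical Gaussian surface of radius r = 0.0479 m (r > R, all charge enclosed).
Q_enc = 4π ∫₀^R ρ₀(r'/R)^3 r'² dr' = 4πρ₀R³/6 = 3.144×10^-8 C.
Since E is radial and uniform over the Gaussian sphere, Φ = E·4πr² = Q_enc/ε₀.
E = |Q_enc|/(4πε₀r²) = (3.144e-8)/(4π·8.85×10^-12·(0.0479)²) = 1.23×10^5 N/C.

1.23×10^5 N/C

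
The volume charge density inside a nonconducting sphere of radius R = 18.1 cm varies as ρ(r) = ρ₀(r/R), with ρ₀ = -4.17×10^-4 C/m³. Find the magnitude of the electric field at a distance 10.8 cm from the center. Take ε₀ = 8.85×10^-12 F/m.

Symmetry ⇒ E = E(r) r̂. Gaussian sphere of radius r = 10.8 cm (r < R).
Integrate the density: Q_enc = 4π ∫₀^r ρ₀(r'/R)^1 r'² dr' = 4πρ₀ r^4/(4·R) = -9.847×10^-7 C.
Gauss's law: E·4πr² = Q_enc/ε₀.
E = |Q_enc|/(4πε₀r²) = (9.847×10^-7)/(4π·8.85×10^-12·(0.108)²) = 7.59×10^5 N/C.

E ≈ 7.59×10^5 N/C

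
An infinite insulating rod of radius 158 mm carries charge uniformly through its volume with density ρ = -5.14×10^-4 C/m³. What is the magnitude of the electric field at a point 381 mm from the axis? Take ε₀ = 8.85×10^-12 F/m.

E = 1.90×10^6 N/C

Choose a coaxial cylinder of radius r = 381 mm (arbitrary length L) as the Gaussian surface (r > 158 mm, full cross-section enclosed).
λ_enc = ρ·πR² = (-5.14×10^-4)π(0.158)² = -4.031×10^-5 C/m.
Gauss's law: E·2πrL = λ_enc L/ε₀.
E = |λ_enc|/(2πε₀r) = (4.031e-5)/(2π·8.85×10^-12·0.381) = 1.90×10^6 N/C.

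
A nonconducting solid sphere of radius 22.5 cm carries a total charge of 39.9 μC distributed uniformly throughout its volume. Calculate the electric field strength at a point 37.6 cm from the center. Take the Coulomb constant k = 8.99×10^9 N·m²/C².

Use a concentric Gaussian sphere at r = 37.6 cm (r > R, so the entire charge is enclosed).
Q_enc = 39.9 μC = 3.99e-5 C.
Gauss's law: E·4πr² = Q_enc/ε₀.
E = k|Q_enc|/r² = (8.99×10^9)(3.99×10^-5)/(0.376)² = 2.54×10^6 N/C.

E ≈ 2.54×10^6 N/C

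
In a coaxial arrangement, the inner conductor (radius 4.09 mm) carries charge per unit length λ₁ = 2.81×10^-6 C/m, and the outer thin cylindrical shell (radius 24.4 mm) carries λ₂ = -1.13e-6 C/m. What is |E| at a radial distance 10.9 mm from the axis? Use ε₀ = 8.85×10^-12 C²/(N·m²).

Take a coaxial cylindrical Gaussian surface of radius r = 10.9 mm and length L (between the conductors, 4.09 mm < r < 24.4 mm).
Only the inner wire is enclosed; the outer shell contributes nothing inside itself. λ_enc = λ₁ = 2.81×10^-6 C/m.
Applying ∮E·dA = Q_enc/ε₀ with the end caps contributing no flux:
E = |λ_enc|/(2πε₀r) = (2.81×10^-6)/(2π·8.85×10^-12·0.0109) = 4.64e6 N/C.

E ≈ 4.64e6 N/C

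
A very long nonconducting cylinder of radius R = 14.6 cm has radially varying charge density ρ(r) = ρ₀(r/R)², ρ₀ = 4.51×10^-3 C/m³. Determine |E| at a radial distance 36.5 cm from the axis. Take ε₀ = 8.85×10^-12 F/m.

Coaxial Gaussian cylinder, radius r = 36.5 cm, length L (r > R, full charge per length enclosed).
λ_enc = 2π ∫₀^R ρ₀(r'/R)^2 r' dr' = 2πρ₀R²/4 = 1.51e-4 C/m.
Applying ∮E·dA = Q_enc/ε₀ with the end caps contributing no flux:
E = |λ_enc|/(2πε₀r) = (1.51e-4)/(2π·8.85×10^-12·0.365) = 7.44×10^6 N/C.

E = 7.44×10^6 V/m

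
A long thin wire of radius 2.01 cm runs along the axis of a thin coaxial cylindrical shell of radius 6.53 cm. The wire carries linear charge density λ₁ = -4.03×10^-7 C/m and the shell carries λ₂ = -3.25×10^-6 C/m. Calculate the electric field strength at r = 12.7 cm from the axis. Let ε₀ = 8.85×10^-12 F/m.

5.17×10^5 V/m

By cylindrical symmetry E is radial; use a coaxial Gaussian cylinder of radius 12.7 cm and length L (r > 6.53 cm, enclosing both).
λ_enc = λ₁ + λ₂ = (-4.03×10^-7) + (-3.25×10^-6) = -3.653×10^-6 C/m.
Gauss's law: E·2πrL = λ_enc L/ε₀.
E = |λ_enc|/(2πε₀r) = (3.653×10^-6)/(2π·8.85×10^-12·0.127) = 5.17e5 N/C.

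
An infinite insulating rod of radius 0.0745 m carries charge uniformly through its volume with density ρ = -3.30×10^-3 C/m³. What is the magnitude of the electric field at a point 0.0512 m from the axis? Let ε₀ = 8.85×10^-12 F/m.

Coaxial Gaussian cylinder, radius r = 0.0512 m, length L (r < R).
Enclosed charge per unit length: λ_enc = ρ·πr² = (-3.30e-3)π(0.0512)² = -2.718e-5 C/m.
By Gauss's law (flux through the curved wall only), E·2πrL = λ_enc L/ε₀.
E = |λ_enc|/(2πε₀r) = (2.718×10^-5)/(2π·8.85×10^-12·0.0512) = 9.55e6 N/C.

E ≈ 9.55e6 V/m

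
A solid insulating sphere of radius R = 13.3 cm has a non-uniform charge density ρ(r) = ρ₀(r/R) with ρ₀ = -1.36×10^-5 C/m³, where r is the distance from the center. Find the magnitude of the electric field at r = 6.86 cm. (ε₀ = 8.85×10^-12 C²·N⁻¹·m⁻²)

|E| ≈ 1.36e4 N/C

By spherical symmetry E is radial; choose a Gaussian sphere of radius r = 6.86 cm (r < R).
Q_enc = ∫₀^r ρ(r')·4πr'² dr' = (4πρ₀/R) ∫₀^r r'^3 dr' = 4πρ₀ r^4/(4·R) = -7.114e-9 C.
Gauss's law: E·4πr² = Q_enc/ε₀.
E = |Q_enc|/(4πε₀r²) = (7.114×10^-9)/(4π·8.85×10^-12·(0.0686)²) = 1.36×10^4 N/C.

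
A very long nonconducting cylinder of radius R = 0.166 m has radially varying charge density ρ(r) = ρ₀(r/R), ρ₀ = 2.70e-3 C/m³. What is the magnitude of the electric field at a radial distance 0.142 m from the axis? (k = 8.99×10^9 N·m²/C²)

By cylindrical symmetry E is radial; use a coaxial Gaussian cylinder of radius 0.142 m and length L (r < R).
Integrating ρ over the cross-section to radius r: λ_enc = (2πρ₀/R) ∫₀^r r'^2 dr' = 2πρ₀ r^3/(3·R) = 9.754×10^-5 C/m.
Applying ∮E·dA = Q_enc/ε₀ with the end caps contributing no flux:
E = 2k|λ_enc|/r = 2(8.99×10^9)(9.754×10^-5)/(0.142) = 1.24×10^7 N/C.

|E| ≈ 1.24e7 N/C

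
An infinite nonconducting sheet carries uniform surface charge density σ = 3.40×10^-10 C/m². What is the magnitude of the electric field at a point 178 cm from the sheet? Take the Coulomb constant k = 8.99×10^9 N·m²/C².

Choose a cylindrical pillbox piercing the sheet, end faces (area A) parallel to it.
Flux Φ = 2EA and Q_enc = σA, so 2EA = σA/ε₀ ⇒ E = |σ|/(2ε₀), independent of distance.
E = 2πk|σ| = 2π(8.99×10^9)(3.40e-10) = 19.2 N/C.

E ≈ 19.2 N/C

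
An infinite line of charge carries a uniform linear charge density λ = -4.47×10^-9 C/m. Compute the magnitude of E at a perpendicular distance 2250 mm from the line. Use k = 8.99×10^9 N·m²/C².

Coaxial Gaussian cylinder, radius r = 2250 mm, length L.
Q_enc = λL, so λ_enc = -4.47×10^-9 C/m.
Since E is radial and uniform over the curved surface, Φ = E·2πrL = Q_enc/ε₀ = λ_enc L/ε₀.
E = 2k|λ_enc|/r = 2(8.99×10^9)(4.47e-9)/(2.25) = 35.7 N/C.

|E| ≈ 35.7 N/C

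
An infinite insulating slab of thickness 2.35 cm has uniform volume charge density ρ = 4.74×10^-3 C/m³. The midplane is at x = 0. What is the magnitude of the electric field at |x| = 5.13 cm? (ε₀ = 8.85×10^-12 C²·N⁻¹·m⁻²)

The point |x| = 5.13 cm lies outside the slab (half-thickness 0.01175 m). A symmetric pillbox spanning the full slab encloses Q_enc = ρ·d·A.
Flux = 2EA ⇒ E = |ρ|d/(2ε₀), independent of distance outside.
E = (4.74×10^-3)(0.0235)/(2·8.85×10^-12) = 6.29×10^6 N/C.

|E| = 6.29×10^6 N/C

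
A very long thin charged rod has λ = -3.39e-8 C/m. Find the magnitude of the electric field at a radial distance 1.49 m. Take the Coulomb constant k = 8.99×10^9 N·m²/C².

Take a coaxial cylindrical Gaussian surface of radius r = 1.49 m and length L.
Q_enc = λL, so λ_enc = -3.39×10^-8 C/m.
Applying ∮E·dA = Q_enc/ε₀ with the end caps contributing no flux:
E = 2k|λ_enc|/r = 2(8.99×10^9)(3.39×10^-8)/(1.49) = 409 N/C.

409 V/m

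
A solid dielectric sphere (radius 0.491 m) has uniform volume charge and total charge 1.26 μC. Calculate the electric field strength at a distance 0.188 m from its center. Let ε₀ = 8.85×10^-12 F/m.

1.80e4 V/m

Symmetry ⇒ E = E(r) r̂. Gaussian sphere of radius r = 0.188 m (r < R).
Only the charge within r is enclosed: Q_enc = Q·(r/R)³ = (1.26 μC)·(0.188 m/0.491 m)³ = 7.073×10^-8 C.
Applying ∮E·dA = Q_enc/ε₀ with Φ = E(4πr²):
E = |Q_enc|/(4πε₀r²) = (7.073e-8)/(4π·8.85×10^-12·(0.188)²) = 1.80×10^4 N/C.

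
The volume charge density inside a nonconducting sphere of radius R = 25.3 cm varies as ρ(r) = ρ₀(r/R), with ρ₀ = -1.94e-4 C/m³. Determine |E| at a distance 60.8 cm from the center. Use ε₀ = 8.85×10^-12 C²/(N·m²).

Take a concentric spherical Gaussian surface of radius r = 60.8 cm (r > R, all charge enclosed).
Q_enc = 4π ∫₀^R ρ₀(r'/R)^1 r'² dr' = 4πρ₀R³/4 = -9.87e-6 C.
Gauss's law: E·4πr² = Q_enc/ε₀.
E = |Q_enc|/(4πε₀r²) = (9.87×10^-6)/(4π·8.85×10^-12·(0.608)²) = 2.40×10^5 N/C.

E ≈ 2.40e5 N/C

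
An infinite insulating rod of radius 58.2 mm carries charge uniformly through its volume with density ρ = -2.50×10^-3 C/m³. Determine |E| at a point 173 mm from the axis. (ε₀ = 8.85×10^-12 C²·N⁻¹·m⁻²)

E = 2.77×10^6 N/C

Take a coaxial cylindrical Gaussian surface of radius r = 173 mm and length L (r > 58.2 mm, full cross-section enclosed).
λ_enc = ρ·πR² = (-2.50×10^-3)π(0.0582)² = -2.66×10^-5 C/m.
Gauss's law: E·2πrL = λ_enc L/ε₀.
E = |λ_enc|/(2πε₀r) = (2.66×10^-5)/(2π·8.85×10^-12·0.173) = 2.77×10^6 N/C.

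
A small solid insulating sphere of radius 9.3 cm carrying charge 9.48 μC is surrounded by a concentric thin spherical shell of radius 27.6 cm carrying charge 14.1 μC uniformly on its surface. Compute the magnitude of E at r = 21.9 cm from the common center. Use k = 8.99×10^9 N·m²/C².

Use a concentric Gaussian sphere at r = 21.9 cm (between the bodies, 9.3 cm < r < 27.6 cm).
The shell at 27.6 cm lies outside the Gaussian surface, so Q_enc = 9.48 μC = 9.48e-6 C.
Gauss's law: E·4πr² = Q_enc/ε₀.
E = k|Q_enc|/r² = (8.99×10^9)(9.48×10^-6)/(0.219)² = 1.78e6 N/C.

E = 1.78×10^6 V/m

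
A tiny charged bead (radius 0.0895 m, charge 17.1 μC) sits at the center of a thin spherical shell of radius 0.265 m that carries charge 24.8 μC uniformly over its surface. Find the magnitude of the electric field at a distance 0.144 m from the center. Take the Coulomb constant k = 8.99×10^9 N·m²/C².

E ≈ 7.41×10^6 N/C

Use a concentric Gaussian sphere at r = 0.144 m (between the bodies, 0.0895 m < r < 0.265 m).
Only the inner charge is enclosed; the outer shell contributes nothing inside itself. Q_enc = 17.1 μC = 1.71×10^-5 C.
Since E is radial and uniform over the Gaussian sphere, Φ = E·4πr² = Q_enc/ε₀.
E = k|Q_enc|/r² = (8.99×10^9)(1.71×10^-5)/(0.144)² = 7.41e6 N/C.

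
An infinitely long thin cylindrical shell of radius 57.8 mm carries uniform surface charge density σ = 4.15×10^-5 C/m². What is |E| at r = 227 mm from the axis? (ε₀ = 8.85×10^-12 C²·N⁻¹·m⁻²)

Take a coaxial cylindrical Gaussian surface of radius r = 227 mm and length L (r > 57.8 mm).
The whole shell is enclosed: λ_enc = σ·2πR = (4.15×10^-5)·2π·(0.0578) = 1.507×10^-5 C/m.
Applying ∮E·dA = Q_enc/ε₀ with the end caps contributing no flux:
E = |λ_enc|/(2πε₀r) = (1.507×10^-5)/(2π·8.85×10^-12·0.227) = 1.19×10^6 N/C.

|E| = 1.19×10^6 N/C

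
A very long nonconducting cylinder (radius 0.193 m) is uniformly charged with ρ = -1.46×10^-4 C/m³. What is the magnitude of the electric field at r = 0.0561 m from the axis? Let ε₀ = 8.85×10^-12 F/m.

Take a coaxial cylindrical Gaussian surface of radius r = 0.0561 m and length L (r < R).
Charge inside radius r per length L is ρ·πr²·L, so λ_enc = ρπr² = -1.444×10^-6 C/m.
By Gauss's law (flux through the curved wall only), E·2πrL = λ_enc L/ε₀.
E = |λ_enc|/(2πε₀r) = (1.444×10^-6)/(2π·8.85×10^-12·0.0561) = 4.63×10^5 N/C.

|E| ≈ 4.63e5 N/C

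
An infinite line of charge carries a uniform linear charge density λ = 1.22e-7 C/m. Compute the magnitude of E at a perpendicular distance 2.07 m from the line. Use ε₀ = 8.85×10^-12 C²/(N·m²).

By cylindrical symmetry E is radial; use a coaxial Gaussian cylinder of radius 2.07 m and length L.
Q_enc = λL, so λ_enc = 1.22e-7 C/m.
Gauss's law: E·2πrL = λ_enc L/ε₀.
E = |λ_enc|/(2πε₀r) = (1.22×10^-7)/(2π·8.85×10^-12·2.07) = 1.06×10^3 N/C.

E = 1.06e3 N/C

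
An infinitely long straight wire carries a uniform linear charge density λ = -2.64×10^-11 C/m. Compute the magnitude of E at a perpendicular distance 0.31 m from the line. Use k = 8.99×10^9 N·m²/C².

Coaxial Gaussian cylinder, radius r = 0.31 m, length L.
Q_enc = λL, so λ_enc = -2.64×10^-11 C/m.
By Gauss's law (flux through the curved wall only), E·2πrL = λ_enc L/ε₀.
E = 2k|λ_enc|/r = 2(8.99×10^9)(2.64e-11)/(0.31) = 1.53 N/C.

1.53 N/C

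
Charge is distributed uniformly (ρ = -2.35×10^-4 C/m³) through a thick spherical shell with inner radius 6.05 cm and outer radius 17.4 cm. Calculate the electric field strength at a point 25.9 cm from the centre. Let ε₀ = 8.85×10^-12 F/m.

6.66e5 V/m

Use a concentric Gaussian sphere at r = 25.9 cm (r > 17.4 cm, enclosing the whole shell).
Q_enc = ρ·(4π/3)(b³ − a³) = (-2.35e-4)·(4π/3)·((0.174)³ − (0.0605)³) = -4.968×10^-6 C.
Gauss's law: E·4πr² = Q_enc/ε₀.
E = |Q_enc|/(4πε₀r²) = (4.968×10^-6)/(4π·8.85×10^-12·(0.259)²) = 6.66×10^5 N/C.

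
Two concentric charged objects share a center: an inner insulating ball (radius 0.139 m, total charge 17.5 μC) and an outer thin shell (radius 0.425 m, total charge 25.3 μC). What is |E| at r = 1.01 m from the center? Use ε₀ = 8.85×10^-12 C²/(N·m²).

Use a concentric Gaussian sphere at r = 1.01 m (r > 0.425 m, enclosing both).
Q_enc = (17.5 μC) + (25.3 μC) = 4.28×10^-5 C.
By Gauss's law, ∮E·dA = E·4πr² = Q_enc/ε₀.
E = |Q_enc|/(4πε₀r²) = (4.28e-5)/(4π·8.85×10^-12·(1.01)²) = 3.77×10^5 N/C.

3.77e5 N/C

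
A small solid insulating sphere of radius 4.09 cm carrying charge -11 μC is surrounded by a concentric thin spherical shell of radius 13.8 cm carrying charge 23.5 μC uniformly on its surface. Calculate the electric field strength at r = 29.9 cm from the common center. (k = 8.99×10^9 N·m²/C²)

By spherical symmetry E is radial; choose a Gaussian sphere of radius r = 29.9 cm (r > 13.8 cm, enclosing both).
Q_enc = (-11 μC) + (23.5 μC) = 1.25e-5 C.
By Gauss's law, ∮E·dA = E·4πr² = Q_enc/ε₀.
E = k|Q_enc|/r² = (8.99×10^9)(1.25×10^-5)/(0.299)² = 1.26×10^6 N/C.

E ≈ 1.26×10^6 N/C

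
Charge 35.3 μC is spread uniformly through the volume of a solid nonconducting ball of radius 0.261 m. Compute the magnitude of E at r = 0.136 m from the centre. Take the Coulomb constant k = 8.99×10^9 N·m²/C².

2.43e6 V/m

By spherical symmetry E is radial; choose a Gaussian sphere of radius r = 0.136 m (r < R).
Only the charge within r is enclosed: Q_enc = Q·(r/R)³ = (35.3 μC)·(0.136 m/0.261 m)³ = 4.994×10^-6 C.
Gauss's law: E·4πr² = Q_enc/ε₀.
E = k|Q_enc|/r² = (8.99×10^9)(4.994×10^-6)/(0.136)² = 2.43×10^6 N/C.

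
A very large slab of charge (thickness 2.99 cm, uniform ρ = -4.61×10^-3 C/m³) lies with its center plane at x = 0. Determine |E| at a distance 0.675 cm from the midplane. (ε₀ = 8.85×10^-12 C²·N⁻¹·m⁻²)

3.52×10^6 N/C

By symmetry E is perpendicular to the slab. A Gaussian pillbox from −0.675 cm to +0.675 cm (face area A) lies entirely within the slab.
Q_enc = ρ·(2x)·A and flux = 2EA, so 2EA = 2ρxA/ε₀ ⇒ E = |ρ|x/ε₀.
E = (4.61×10^-3)(0.00675)/(8.85×10^-12) = 3.52×10^6 N/C.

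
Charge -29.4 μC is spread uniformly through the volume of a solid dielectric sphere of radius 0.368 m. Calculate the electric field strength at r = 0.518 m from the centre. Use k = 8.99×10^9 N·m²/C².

Take a concentric spherical Gaussian surface of radius r = 0.518 m (r > R, so the entire charge is enclosed).
Q_enc = -29.4 μC = -2.94×10^-5 C.
By Gauss's law, ∮E·dA = E·4πr² = Q_enc/ε₀.
E = k|Q_enc|/r² = (8.99×10^9)(2.94e-5)/(0.518)² = 9.85×10^5 N/C.

|E| = 9.85×10^5 V/m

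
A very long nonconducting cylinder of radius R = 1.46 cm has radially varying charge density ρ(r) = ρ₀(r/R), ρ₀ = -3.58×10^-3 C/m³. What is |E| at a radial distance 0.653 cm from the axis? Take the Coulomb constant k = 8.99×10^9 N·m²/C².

Choose a coaxial cylinder of radius r = 0.653 cm (arbitrary length L) as the Gaussian surface (r < R).
λ_enc = ∫₀^r ρ(r')·2πr' dr' = (2πρ₀/R)·r^3/3 = -1.43e-7 C/m.
Since E is radial and uniform over the curved surface, Φ = E·2πrL = Q_enc/ε₀ = λ_enc L/ε₀.
E = 2k|λ_enc|/r = 2(8.99×10^9)(1.43×10^-7)/(0.00653) = 3.94e5 N/C.

3.94×10^5 V/m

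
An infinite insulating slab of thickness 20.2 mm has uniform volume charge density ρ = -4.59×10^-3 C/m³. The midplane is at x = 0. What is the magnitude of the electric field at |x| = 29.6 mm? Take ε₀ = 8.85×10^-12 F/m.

5.24e6 N/C

The point |x| = 29.6 mm lies outside the slab (half-thickness 0.0101 m). A symmetric pillbox spanning the full slab encloses Q_enc = ρ·d·A.
Flux = 2EA ⇒ E = |ρ|d/(2ε₀), independent of distance outside.
E = (4.59×10^-3)(0.0202)/(2·8.85×10^-12) = 5.24×10^6 N/C.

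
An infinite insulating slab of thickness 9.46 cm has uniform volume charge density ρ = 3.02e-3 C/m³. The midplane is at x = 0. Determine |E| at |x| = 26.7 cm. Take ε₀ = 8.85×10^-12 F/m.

The point |x| = 26.7 cm lies outside the slab (half-thickness 0.0473 m). A symmetric pillbox spanning the full slab encloses Q_enc = ρ·d·A.
Flux = 2EA ⇒ E = |ρ|d/(2ε₀), independent of distance outside.
E = (3.02×10^-3)(0.0946)/(2·8.85×10^-12) = 1.61×10^7 N/C.

|E| ≈ 1.61e7 N/C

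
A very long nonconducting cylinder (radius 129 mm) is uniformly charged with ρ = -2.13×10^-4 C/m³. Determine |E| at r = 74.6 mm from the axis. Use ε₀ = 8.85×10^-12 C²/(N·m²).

8.98×10^5 N/C

Coaxial Gaussian cylinder, radius r = 74.6 mm, length L (r < R).
Enclosed charge per unit length: λ_enc = ρ·πr² = (-2.13×10^-4)π(0.0746)² = -3.724e-6 C/m.
Applying ∮E·dA = Q_enc/ε₀ with the end caps contributing no flux:
E = |λ_enc|/(2πε₀r) = (3.724e-6)/(2π·8.85×10^-12·0.0746) = 8.98×10^5 N/C.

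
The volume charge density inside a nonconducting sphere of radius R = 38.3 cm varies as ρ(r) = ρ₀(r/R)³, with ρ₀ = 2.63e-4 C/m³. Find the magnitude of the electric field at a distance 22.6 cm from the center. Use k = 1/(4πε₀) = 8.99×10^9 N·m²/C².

2.30×10^5 N/C

Symmetry ⇒ E = E(r) r̂. Gaussian sphere of radius r = 22.6 cm (r < R).
Integrate the density: Q_enc = 4π ∫₀^r ρ₀(r'/R)^3 r'² dr' = 4πρ₀ r^6/(6·R³) = 1.306×10^-6 C.
Applying ∮E·dA = Q_enc/ε₀ with Φ = E(4πr²):
E = k|Q_enc|/r² = (8.99×10^9)(1.306×10^-6)/(0.226)² = 2.30e5 N/C.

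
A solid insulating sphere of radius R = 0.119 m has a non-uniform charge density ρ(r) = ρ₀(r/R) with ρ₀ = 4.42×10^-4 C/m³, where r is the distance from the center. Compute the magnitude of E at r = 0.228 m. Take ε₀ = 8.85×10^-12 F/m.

By spherical symmetry E is radial; choose a Gaussian sphere of radius r = 0.228 m (r > R, all charge enclosed).
Q_enc = 4π ∫₀^R ρ₀(r'/R)^1 r'² dr' = 4πρ₀R³/4 = 2.34×10^-6 C.
Applying ∮E·dA = Q_enc/ε₀ with Φ = E(4πr²):
E = |Q_enc|/(4πε₀r²) = (2.34e-6)/(4π·8.85×10^-12·(0.228)²) = 4.05×10^5 N/C.

E ≈ 4.05×10^5 N/C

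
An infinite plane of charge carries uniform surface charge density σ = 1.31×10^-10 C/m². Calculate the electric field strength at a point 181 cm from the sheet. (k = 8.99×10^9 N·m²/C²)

Choose a cylindrical pillbox piercing the sheet, end faces (area A) parallel to it.
Only the two end caps contribute flux: Φ = 2EA. With Q_enc = σA, Gauss's law gives E = |σ|/(2ε₀).
E = 2πk|σ| = 2π(8.99×10^9)(1.31e-10) = 7.4 N/C.

|E| ≈ 7.4 V/m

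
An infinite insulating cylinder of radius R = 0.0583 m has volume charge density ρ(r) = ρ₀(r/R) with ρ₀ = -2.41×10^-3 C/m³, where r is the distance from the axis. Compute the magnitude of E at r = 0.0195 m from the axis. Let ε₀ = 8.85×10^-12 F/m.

|E| ≈ 5.92×10^5 V/m

Choose a coaxial cylinder of radius r = 0.0195 m (arbitrary length L) as the Gaussian surface (r < R).
λ_enc = ∫₀^r ρ(r')·2πr' dr' = (2πρ₀/R)·r^3/3 = -6.42×10^-7 C/m.
Gauss's law: E·2πrL = λ_enc L/ε₀.
E = |λ_enc|/(2πε₀r) = (6.42×10^-7)/(2π·8.85×10^-12·0.0195) = 5.92×10^5 N/C.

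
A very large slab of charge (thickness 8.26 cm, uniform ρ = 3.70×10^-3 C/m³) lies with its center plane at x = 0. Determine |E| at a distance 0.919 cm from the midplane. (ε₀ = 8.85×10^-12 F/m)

By symmetry E is perpendicular to the slab. A Gaussian pillbox from −0.919 cm to +0.919 cm (face area A) lies entirely within the slab.
Q_enc = ρ·(2x)·A and flux = 2EA, so 2EA = 2ρxA/ε₀ ⇒ E = |ρ|x/ε₀.
E = (3.70×10^-3)(0.00919)/(8.85×10^-12) = 3.84e6 N/C.

|E| ≈ 3.84×10^6 N/C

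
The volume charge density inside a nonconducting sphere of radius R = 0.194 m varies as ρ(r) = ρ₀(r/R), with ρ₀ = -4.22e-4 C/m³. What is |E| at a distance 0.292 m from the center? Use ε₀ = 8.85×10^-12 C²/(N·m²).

By spherical symmetry E is radial; choose a Gaussian sphere of radius r = 0.292 m (r > R, all charge enclosed).
Q_enc = 4π ∫₀^R ρ₀(r'/R)^1 r'² dr' = 4πρ₀R³/4 = -9.68e-6 C.
Applying ∮E·dA = Q_enc/ε₀ with Φ = E(4πr²):
E = |Q_enc|/(4πε₀r²) = (9.68×10^-6)/(4π·8.85×10^-12·(0.292)²) = 1.02×10^6 N/C.

|E| = 1.02×10^6 N/C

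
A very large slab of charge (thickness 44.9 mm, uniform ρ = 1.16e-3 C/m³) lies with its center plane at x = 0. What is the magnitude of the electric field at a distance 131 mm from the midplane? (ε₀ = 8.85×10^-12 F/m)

2.94e6 N/C

The point |x| = 131 mm lies outside the slab (half-thickness 0.02245 m). A symmetric pillbox spanning the full slab encloses Q_enc = ρ·d·A.
Flux = 2EA ⇒ E = |ρ|d/(2ε₀), independent of distance outside.
E = (1.16×10^-3)(0.0449)/(2·8.85×10^-12) = 2.94e6 N/C.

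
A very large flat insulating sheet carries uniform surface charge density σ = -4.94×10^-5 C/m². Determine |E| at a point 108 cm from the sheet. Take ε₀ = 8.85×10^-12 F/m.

The symmetry is planar: E is normal to the sheet and the same magnitude on both sides. Take a pillbox straddling the sheet with end-cap area A.
Flux Φ = 2EA and Q_enc = σA, so 2EA = σA/ε₀ ⇒ E = |σ|/(2ε₀), independent of distance.
E = |σ|/(2ε₀) = (4.94×10^-5)/(2·8.85×10^-12) = 2.79×10^6 N/C.

2.79e6 N/C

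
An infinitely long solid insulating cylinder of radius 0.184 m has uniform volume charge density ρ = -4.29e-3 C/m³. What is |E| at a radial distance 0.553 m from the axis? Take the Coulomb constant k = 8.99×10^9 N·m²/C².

E ≈ 1.48×10^7 N/C

Coaxial Gaussian cylinder, radius r = 0.553 m, length L (r > 0.184 m, full cross-section enclosed).
λ_enc = ρ·πR² = (-4.29e-3)π(0.184)² = -4.563×10^-4 C/m.
By Gauss's law (flux through the curved wall only), E·2πrL = λ_enc L/ε₀.
E = 2k|λ_enc|/r = 2(8.99×10^9)(4.563×10^-4)/(0.553) = 1.48×10^7 N/C.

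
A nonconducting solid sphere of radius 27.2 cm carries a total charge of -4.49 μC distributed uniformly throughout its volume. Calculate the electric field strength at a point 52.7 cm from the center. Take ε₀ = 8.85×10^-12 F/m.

|E| = 1.45e5 N/C

Symmetry ⇒ E = E(r) r̂. Gaussian sphere of radius r = 52.7 cm (r > R, so the entire charge is enclosed).
Q_enc = -4.49 μC = -4.49×10^-6 C.
Applying ∮E·dA = Q_enc/ε₀ with Φ = E(4πr²):
E = |Q_enc|/(4πε₀r²) = (4.49×10^-6)/(4π·8.85×10^-12·(0.527)²) = 1.45×10^5 N/C.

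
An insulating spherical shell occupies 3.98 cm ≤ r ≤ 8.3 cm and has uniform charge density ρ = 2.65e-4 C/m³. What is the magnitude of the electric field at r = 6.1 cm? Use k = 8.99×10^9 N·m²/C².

Take a concentric spherical Gaussian surface of radius r = 6.1 cm (within the shell material, 3.98 cm < r < 8.3 cm).
Only the shell between 3.98 cm and r is enclosed: Q_enc = ρ·(4π/3)(r³ − a³) = (2.65e-4)·(4π/3)·((0.061)³ − (0.0398)³) = 1.82×10^-7 C.
Gauss's law: E·4πr² = Q_enc/ε₀.
E = k|Q_enc|/r² = (8.99×10^9)(1.82×10^-7)/(0.061)² = 4.40e5 N/C.

|E| = 4.40×10^5 V/m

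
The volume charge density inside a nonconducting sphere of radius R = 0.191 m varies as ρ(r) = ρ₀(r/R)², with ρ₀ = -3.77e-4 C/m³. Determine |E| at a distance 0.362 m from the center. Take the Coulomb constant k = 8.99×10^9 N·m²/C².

E = 4.53×10^5 N/C

By spherical symmetry E is radial; choose a Gaussian sphere of radius r = 0.362 m (r > R, all charge enclosed).
Q_enc = 4π ∫₀^R ρ₀(r'/R)^2 r'² dr' = 4πρ₀R³/5 = -6.602×10^-6 C.
By Gauss's law, ∮E·dA = E·4πr² = Q_enc/ε₀.
E = k|Q_enc|/r² = (8.99×10^9)(6.602×10^-6)/(0.362)² = 4.53e5 N/C.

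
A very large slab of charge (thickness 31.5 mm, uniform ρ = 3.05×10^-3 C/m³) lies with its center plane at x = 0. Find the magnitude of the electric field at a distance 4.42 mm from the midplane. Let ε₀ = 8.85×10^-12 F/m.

E ≈ 1.52×10^6 V/m

By symmetry E is perpendicular to the slab. A Gaussian pillbox from −4.42 mm to +4.42 mm (face area A) lies entirely within the slab.
Q_enc = ρ·(2x)·A and flux = 2EA, so 2EA = 2ρxA/ε₀ ⇒ E = |ρ|x/ε₀.
E = (3.05×10^-3)(0.00442)/(8.85×10^-12) = 1.52×10^6 N/C.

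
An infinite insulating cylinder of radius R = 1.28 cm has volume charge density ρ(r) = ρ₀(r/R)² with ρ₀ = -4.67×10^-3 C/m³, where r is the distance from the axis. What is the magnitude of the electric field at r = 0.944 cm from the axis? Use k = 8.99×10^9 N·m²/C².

Take a coaxial cylindrical Gaussian surface of radius r = 0.944 cm and length L (r < R).
λ_enc = ∫₀^r ρ(r')·2πr' dr' = (2πρ₀/R²)·r^4/4 = -3.556×10^-7 C/m.
Since E is radial and uniform over the curved surface, Φ = E·2πrL = Q_enc/ε₀ = λ_enc L/ε₀.
E = 2k|λ_enc|/r = 2(8.99×10^9)(3.556e-7)/(0.00944) = 6.77×10^5 N/C.

6.77e5 V/m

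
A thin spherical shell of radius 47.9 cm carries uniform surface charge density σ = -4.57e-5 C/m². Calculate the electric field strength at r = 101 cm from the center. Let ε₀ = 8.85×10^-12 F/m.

E = 1.16e6 N/C

Use a concentric Gaussian sphere at r = 101 cm (r > 47.9 cm).
The entire shell is enclosed: Q_enc = σ·4πR² = (-4.57e-5)·4π·(0.479)² = -1.318e-4 C.
Gauss's law: E·4πr² = Q_enc/ε₀.
E = |Q_enc|/(4πε₀r²) = (1.318×10^-4)/(4π·8.85×10^-12·(1.01)²) = 1.16e6 N/C.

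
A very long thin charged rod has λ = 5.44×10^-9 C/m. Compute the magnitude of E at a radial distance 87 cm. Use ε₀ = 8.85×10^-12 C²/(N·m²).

|E| = 112 V/m

Coaxial Gaussian cylinder, radius r = 87 cm, length L.
Q_enc = λL, so λ_enc = 5.44×10^-9 C/m.
By Gauss's law (flux through the curved wall only), E·2πrL = λ_enc L/ε₀.
E = |λ_enc|/(2πε₀r) = (5.44×10^-9)/(2π·8.85×10^-12·0.87) = 112 N/C.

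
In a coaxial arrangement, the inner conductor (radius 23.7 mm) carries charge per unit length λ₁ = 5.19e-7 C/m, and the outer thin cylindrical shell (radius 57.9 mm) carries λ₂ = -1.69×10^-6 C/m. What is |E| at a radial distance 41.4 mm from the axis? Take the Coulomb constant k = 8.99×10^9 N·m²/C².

By cylindrical symmetry E is radial; use a coaxial Gaussian cylinder of radius 41.4 mm and length L (between the conductors, 23.7 mm < r < 57.9 mm).
Only the inner wire is enclosed; the outer shell contributes nothing inside itself. λ_enc = λ₁ = 5.19×10^-7 C/m.
By Gauss's law (flux through the curved wall only), E·2πrL = λ_enc L/ε₀.
E = 2k|λ_enc|/r = 2(8.99×10^9)(5.19×10^-7)/(0.0414) = 2.25×10^5 N/C.

|E| ≈ 2.25×10^5 N/C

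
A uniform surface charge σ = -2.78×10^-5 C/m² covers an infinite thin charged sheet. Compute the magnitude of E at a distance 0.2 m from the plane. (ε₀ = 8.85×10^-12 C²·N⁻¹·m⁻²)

Choose a cylindrical pillbox piercing the sheet, end faces (area A) parallel to it.
Flux Φ = 2EA and Q_enc = σA, so 2EA = σA/ε₀ ⇒ E = |σ|/(2ε₀), independent of distance.
E = |σ|/(2ε₀) = (2.78×10^-5)/(2·8.85×10^-12) = 1.57×10^6 N/C.

E ≈ 1.57×10^6 N/C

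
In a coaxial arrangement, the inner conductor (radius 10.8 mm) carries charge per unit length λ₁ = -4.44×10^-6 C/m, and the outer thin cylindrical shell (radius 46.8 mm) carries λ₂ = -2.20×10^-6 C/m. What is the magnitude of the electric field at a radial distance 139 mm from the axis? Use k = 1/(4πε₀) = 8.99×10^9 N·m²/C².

Take a coaxial cylindrical Gaussian surface of radius r = 139 mm and length L (r > 46.8 mm, enclosing both).
λ_enc = λ₁ + λ₂ = (-4.44e-6) + (-2.20×10^-6) = -6.64×10^-6 C/m.
Applying ∮E·dA = Q_enc/ε₀ with the end caps contributing no flux:
E = 2k|λ_enc|/r = 2(8.99×10^9)(6.64×10^-6)/(0.139) = 8.59×10^5 N/C.

|E| ≈ 8.59×10^5 N/C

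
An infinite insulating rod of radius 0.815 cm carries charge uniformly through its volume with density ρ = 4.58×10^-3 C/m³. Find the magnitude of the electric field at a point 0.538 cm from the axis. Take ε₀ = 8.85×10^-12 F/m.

By cylindrical symmetry E is radial; use a coaxial Gaussian cylinder of radius 0.538 cm and length L (r < R).
Enclosed charge per unit length: λ_enc = ρ·πr² = (4.58e-3)π(0.00538)² = 4.165×10^-7 C/m.
By Gauss's law (flux through the curved wall only), E·2πrL = λ_enc L/ε₀.
E = |λ_enc|/(2πε₀r) = (4.165e-7)/(2π·8.85×10^-12·0.00538) = 1.39×10^6 N/C.

|E| = 1.39×10^6 N/C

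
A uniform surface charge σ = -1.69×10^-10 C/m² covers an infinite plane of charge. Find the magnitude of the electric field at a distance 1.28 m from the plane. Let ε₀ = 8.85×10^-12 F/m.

|E| = 9.55 N/C

The symmetry is planar: E is normal to the sheet and the same magnitude on both sides. Take a pillbox straddling the sheet with end-cap area A.
Flux Φ = 2EA and Q_enc = σA, so 2EA = σA/ε₀ ⇒ E = |σ|/(2ε₀), independent of distance.
E = |σ|/(2ε₀) = (1.69×10^-10)/(2·8.85×10^-12) = 9.55 N/C.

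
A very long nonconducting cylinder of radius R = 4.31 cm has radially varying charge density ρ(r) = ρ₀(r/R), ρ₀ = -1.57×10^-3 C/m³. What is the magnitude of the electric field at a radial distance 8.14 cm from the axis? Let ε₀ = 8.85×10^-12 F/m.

Choose a coaxial cylinder of radius r = 8.14 cm (arbitrary length L) as the Gaussian surface (r > R, full charge per length enclosed).
λ_enc = 2π ∫₀^R ρ₀(r'/R)^1 r' dr' = 2πρ₀R²/3 = -6.108×10^-6 C/m.
Since E is radial and uniform over the curved surface, Φ = E·2πrL = Q_enc/ε₀ = λ_enc L/ε₀.
E = |λ_enc|/(2πε₀r) = (6.108×10^-6)/(2π·8.85×10^-12·0.0814) = 1.35e6 N/C.

E ≈ 1.35×10^6 N/C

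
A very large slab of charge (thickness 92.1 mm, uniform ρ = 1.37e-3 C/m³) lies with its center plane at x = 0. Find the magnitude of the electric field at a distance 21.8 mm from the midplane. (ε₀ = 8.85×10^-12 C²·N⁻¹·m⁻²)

|E| = 3.37×10^6 V/m

By symmetry E is perpendicular to the slab. A Gaussian pillbox from −21.8 mm to +21.8 mm (face area A) lies entirely within the slab.
Q_enc = ρ·(2x)·A and flux = 2EA, so 2EA = 2ρxA/ε₀ ⇒ E = |ρ|x/ε₀.
E = (1.37×10^-3)(0.0218)/(8.85×10^-12) = 3.37×10^6 N/C.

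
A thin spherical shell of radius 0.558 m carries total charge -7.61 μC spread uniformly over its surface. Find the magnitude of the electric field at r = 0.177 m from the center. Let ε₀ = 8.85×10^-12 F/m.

By spherical symmetry E is radial; choose a Gaussian sphere of radius r = 0.177 m (inside the shell, r < 0.558 m).
All the charge is outside the Gaussian surface: Q_enc = 0, hence E = 0 everywhere inside the shell.

E = 0 (no enclosed charge)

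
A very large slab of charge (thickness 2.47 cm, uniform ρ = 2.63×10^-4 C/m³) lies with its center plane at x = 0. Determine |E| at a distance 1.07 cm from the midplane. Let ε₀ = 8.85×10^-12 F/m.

By symmetry E is perpendicular to the slab. A Gaussian pillbox from −1.07 cm to +1.07 cm (face area A) lies entirely within the slab.
Q_enc = ρ·(2x)·A and flux = 2EA, so 2EA = 2ρxA/ε₀ ⇒ E = |ρ|x/ε₀.
E = (2.63e-4)(0.0107)/(8.85×10^-12) = 3.18×10^5 N/C.

E = 3.18×10^5 N/C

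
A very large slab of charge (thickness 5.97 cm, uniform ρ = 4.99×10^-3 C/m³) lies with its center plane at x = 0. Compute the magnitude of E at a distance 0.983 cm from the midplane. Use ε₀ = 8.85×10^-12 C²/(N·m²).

E = 5.54×10^6 V/m

By symmetry E is perpendicular to the slab. A Gaussian pillbox from −0.983 cm to +0.983 cm (face area A) lies entirely within the slab.
Q_enc = ρ·(2x)·A and flux = 2EA, so 2EA = 2ρxA/ε₀ ⇒ E = |ρ|x/ε₀.
E = (4.99e-3)(0.00983)/(8.85×10^-12) = 5.54×10^6 N/C.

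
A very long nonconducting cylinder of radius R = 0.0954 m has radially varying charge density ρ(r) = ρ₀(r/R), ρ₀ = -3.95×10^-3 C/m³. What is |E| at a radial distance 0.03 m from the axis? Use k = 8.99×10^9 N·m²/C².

E = 1.40×10^6 N/C

Coaxial Gaussian cylinder, radius r = 0.03 m, length L (r < R).
Integrating ρ over the cross-section to radius r: λ_enc = (2πρ₀/R) ∫₀^r r'^2 dr' = 2πρ₀ r^3/(3·R) = -2.341×10^-6 C/m.
By Gauss's law (flux through the curved wall only), E·2πrL = λ_enc L/ε₀.
E = 2k|λ_enc|/r = 2(8.99×10^9)(2.341×10^-6)/(0.03) = 1.40×10^6 N/C.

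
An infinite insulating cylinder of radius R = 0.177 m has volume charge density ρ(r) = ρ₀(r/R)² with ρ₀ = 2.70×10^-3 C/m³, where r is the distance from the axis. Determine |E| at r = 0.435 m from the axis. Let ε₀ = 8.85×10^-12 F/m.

E = 5.49e6 N/C

Choose a coaxial cylinder of radius r = 0.435 m (arbitrary length L) as the Gaussian surface (r > R, full charge per length enclosed).
λ_enc = 2π ∫₀^R ρ₀(r'/R)^2 r' dr' = 2πρ₀R²/4 = 1.329e-4 C/m.
Applying ∮E·dA = Q_enc/ε₀ with the end caps contributing no flux:
E = |λ_enc|/(2πε₀r) = (1.329×10^-4)/(2π·8.85×10^-12·0.435) = 5.49×10^6 N/C.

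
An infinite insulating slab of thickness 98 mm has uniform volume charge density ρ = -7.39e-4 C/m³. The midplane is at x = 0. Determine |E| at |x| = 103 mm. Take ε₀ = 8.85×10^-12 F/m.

The point |x| = 103 mm lies outside the slab (half-thickness 0.049 m). A symmetric pillbox spanning the full slab encloses Q_enc = ρ·d·A.
Flux = 2EA ⇒ E = |ρ|d/(2ε₀), independent of distance outside.
E = (7.39×10^-4)(0.098)/(2·8.85×10^-12) = 4.09×10^6 N/C.

E = 4.09×10^6 N/C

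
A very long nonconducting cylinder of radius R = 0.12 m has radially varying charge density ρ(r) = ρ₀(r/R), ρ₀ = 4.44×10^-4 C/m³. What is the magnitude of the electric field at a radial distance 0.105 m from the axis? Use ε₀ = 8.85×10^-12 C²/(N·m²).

E ≈ 1.54×10^6 V/m

By cylindrical symmetry E is radial; use a coaxial Gaussian cylinder of radius 0.105 m and length L (r < R).
Integrating ρ over the cross-section to radius r: λ_enc = (2πρ₀/R) ∫₀^r r'^2 dr' = 2πρ₀ r^3/(3·R) = 8.971e-6 C/m.
By Gauss's law (flux through the curved wall only), E·2πrL = λ_enc L/ε₀.
E = |λ_enc|/(2πε₀r) = (8.971×10^-6)/(2π·8.85×10^-12·0.105) = 1.54×10^6 N/C.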